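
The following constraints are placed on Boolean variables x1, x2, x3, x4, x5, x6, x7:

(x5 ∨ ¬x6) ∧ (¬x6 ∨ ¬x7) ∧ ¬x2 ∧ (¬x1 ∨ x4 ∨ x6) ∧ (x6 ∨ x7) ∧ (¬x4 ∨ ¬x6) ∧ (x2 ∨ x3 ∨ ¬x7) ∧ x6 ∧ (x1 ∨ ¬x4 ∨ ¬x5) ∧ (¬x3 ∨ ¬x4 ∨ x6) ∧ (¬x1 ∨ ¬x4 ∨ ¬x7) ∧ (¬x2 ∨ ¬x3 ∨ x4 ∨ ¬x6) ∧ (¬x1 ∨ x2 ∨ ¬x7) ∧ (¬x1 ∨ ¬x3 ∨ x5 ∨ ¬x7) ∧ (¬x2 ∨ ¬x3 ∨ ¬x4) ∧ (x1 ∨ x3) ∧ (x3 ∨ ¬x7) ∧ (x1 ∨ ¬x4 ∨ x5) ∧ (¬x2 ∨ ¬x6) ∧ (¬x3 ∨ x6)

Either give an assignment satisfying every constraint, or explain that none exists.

x1=F, x2=F, x3=T, x4=F, x5=T, x6=T, x7=F

Unit clause (¬x2) forces x2 = False.
Unit clause (x6) forces x6 = True.
In (x5 ∨ ¬x6) only x5 is left, so x5 = True.
In (¬x6 ∨ ¬x7) only ¬x7 is left, so x7 = False.
In (¬x4 ∨ ¬x6) only ¬x4 is left, so x4 = False.
Set x1 = False.
  then (x1 ∨ x3) forces x3 = True.
All clauses satisfied.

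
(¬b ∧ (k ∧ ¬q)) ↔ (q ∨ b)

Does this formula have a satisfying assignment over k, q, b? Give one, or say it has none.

k=F, q=F, b=F

  (¬b ∧ (k ∧ ¬q)) ↔ (q ∨ b) = True
    ¬b ∧ (k ∧ ¬q) = False
      ¬b = True
      k ∧ ¬q = False
        ¬q = True
    q ∨ b = False
The formula evaluates to True.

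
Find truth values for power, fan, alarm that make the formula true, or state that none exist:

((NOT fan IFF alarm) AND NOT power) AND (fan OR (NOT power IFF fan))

power: False; fan: True; alarm: False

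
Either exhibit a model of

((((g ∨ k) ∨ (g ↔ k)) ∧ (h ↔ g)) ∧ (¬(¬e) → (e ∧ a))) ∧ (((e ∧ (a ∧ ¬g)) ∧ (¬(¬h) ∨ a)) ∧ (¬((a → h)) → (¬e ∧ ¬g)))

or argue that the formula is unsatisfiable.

Case e = True: the formula simplifies to ((((g ∨ k) ∨ (g ↔ k)) ∧ (h ↔ g)) ∧ a) ∧ (((a ∧ ¬g) ∧ (¬(¬h) ∨ a)) ∧ (a → h)).
  a = True: simplifies to (((g ∨ k) ∨ (g ↔ k)) ∧ (h ↔ g)) ∧ (¬g ∧ h).
    g = True: the conjunct ¬g is False.
    g = False: simplifies to ((k ∨ ¬k) ∧ ¬h) ∧ h.
      h = True: the conjunct ¬h is False.
      h = False: the conjunct h is False.
  a = False: the conjunct a is False.
Case e = False: the conjunct e is False.
Both cases fail — unsatisfiable.

The formula is unsatisfiable.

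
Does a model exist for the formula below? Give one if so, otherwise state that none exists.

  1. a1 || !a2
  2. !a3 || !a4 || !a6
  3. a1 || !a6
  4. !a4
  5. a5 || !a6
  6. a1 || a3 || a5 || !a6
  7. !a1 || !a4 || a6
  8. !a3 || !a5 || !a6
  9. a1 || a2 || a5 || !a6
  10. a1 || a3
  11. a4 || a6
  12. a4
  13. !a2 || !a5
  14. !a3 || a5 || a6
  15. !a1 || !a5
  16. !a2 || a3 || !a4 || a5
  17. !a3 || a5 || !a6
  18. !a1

UNSATISFIABLE

Case a4 = True:
  Clause (!a4) is falsified — contradiction.
Case a4 = False:
  Clause (a4) is falsified — contradiction.
Both cases fail, so the formula is unsatisfiable.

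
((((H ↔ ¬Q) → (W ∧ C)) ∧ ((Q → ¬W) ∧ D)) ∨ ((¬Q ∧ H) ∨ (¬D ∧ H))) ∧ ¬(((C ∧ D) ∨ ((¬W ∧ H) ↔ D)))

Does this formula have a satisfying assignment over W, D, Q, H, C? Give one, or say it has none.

W=F; D=T; Q=F; H=F; C=F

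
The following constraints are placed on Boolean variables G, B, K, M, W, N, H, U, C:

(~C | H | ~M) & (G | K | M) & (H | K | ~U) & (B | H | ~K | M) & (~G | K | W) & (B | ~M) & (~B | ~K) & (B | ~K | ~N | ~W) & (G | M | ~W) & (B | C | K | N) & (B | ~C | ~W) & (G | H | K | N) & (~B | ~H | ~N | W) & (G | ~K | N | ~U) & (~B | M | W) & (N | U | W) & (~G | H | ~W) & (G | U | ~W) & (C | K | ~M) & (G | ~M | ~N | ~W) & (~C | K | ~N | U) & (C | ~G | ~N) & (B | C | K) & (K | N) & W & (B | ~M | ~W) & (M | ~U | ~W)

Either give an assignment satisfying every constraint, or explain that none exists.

Unit clause (W) forces W = True.
Set G = True.
  then (~G | H | ~W) forces H = True.
Set B = True.
  then (~B | ~K) forces K = False.
  then (K | N) forces N = True.
  then (C | ~G | ~N) forces C = True.
  then (~C | K | ~N | U) forces U = True.
  then (M | ~U | ~W) forces M = True.
All clauses satisfied.

G = True, B = True, K = False, M = True, W = True, N = True, H = True, U = True, C = True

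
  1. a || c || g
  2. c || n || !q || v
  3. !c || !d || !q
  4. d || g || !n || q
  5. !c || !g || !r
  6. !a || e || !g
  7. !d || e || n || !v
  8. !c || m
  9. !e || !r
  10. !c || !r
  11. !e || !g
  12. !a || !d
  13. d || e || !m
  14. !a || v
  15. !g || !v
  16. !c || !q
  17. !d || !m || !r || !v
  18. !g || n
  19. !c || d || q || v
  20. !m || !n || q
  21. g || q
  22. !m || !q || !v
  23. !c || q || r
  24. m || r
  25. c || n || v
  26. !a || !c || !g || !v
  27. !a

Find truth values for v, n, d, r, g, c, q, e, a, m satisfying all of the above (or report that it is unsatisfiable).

v=F, n=T, d=T, r=T, g=T, c=F, q=T, e=F, a=F, m=F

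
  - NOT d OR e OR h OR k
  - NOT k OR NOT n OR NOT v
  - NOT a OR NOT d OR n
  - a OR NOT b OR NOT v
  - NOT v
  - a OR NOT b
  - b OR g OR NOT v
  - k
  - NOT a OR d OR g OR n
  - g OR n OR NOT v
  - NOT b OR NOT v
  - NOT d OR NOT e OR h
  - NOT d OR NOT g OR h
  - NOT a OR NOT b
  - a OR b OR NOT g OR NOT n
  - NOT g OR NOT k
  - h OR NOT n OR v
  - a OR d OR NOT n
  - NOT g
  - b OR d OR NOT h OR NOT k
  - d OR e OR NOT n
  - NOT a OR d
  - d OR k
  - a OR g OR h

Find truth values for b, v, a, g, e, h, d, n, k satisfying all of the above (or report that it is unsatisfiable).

b=F, v=F, a=F, g=F, e=T, h=T, d=T, n=T, k=T

Unit clause (NOT v) forces v = False.
Unit clause (k) forces k = True.
In (NOT g OR NOT k) only NOT g is left, so g = False.
Try b = True:
  (a OR NOT b) forces a = True.
  clause (NOT a OR NOT b) is falsified — backtrack.
So b = False.
Set a = False.
  then (a OR g OR h) forces h = True.
  then (b OR d OR NOT h OR NOT k) forces d = True.
Set e = True.
Set n = True.
All clauses satisfied.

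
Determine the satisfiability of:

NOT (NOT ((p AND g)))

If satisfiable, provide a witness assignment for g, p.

g=T, p=T

  NOT (NOT ((p AND g))) = True
    NOT ((p AND g)) = False
      p AND g = True
The formula evaluates to True.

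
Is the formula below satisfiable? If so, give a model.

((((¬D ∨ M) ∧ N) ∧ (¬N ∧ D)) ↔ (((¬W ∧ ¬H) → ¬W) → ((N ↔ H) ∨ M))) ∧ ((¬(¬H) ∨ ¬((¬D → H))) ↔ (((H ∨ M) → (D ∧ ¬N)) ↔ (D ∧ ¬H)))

M = False; H = True; N = False; D = False; W = False

  (((¬D ∨ M) ∧ N) ∧ (¬N ∧ D)) ↔ (((¬W ∧ ¬H) → ¬W) → ((N ↔ H) ∨ M)) = True
    ((¬D ∨ M) ∧ N) ∧ (¬N ∧ D) = False
      (¬D ∨ M) ∧ N = False
        ¬D ∨ M = True
          ¬D = True
      ¬N ∧ D = False
        ¬N = True
    ((¬W ∧ ¬H) → ¬W) → ((N ↔ H) ∨ M) = False
      (¬W ∧ ¬H) → ¬W = True
        ¬W ∧ ¬H = False
          ¬W = True
          ¬H = False
        ¬W = True
      (N ↔ H) ∨ M = False
        N ↔ H = False
  (¬(¬H) ∨ ¬((¬D → H))) ↔ (((H ∨ M) → (D ∧ ¬N)) ↔ (D ∧ ¬H)) = True
    ¬(¬H) ∨ ¬((¬D → H)) = True
      ¬(¬H) = True
        ¬H = False
      ¬((¬D → H)) = False
        ¬D → H = True
          ¬D = True
    ((H ∨ M) → (D ∧ ¬N)) ↔ (D ∧ ¬H) = True
      (H ∨ M) → (D ∧ ¬N) = False
        H ∨ M = True
        D ∧ ¬N = False
          ¬N = True
      D ∧ ¬H = False
        ¬H = False
Both conjuncts True, so the formula holds.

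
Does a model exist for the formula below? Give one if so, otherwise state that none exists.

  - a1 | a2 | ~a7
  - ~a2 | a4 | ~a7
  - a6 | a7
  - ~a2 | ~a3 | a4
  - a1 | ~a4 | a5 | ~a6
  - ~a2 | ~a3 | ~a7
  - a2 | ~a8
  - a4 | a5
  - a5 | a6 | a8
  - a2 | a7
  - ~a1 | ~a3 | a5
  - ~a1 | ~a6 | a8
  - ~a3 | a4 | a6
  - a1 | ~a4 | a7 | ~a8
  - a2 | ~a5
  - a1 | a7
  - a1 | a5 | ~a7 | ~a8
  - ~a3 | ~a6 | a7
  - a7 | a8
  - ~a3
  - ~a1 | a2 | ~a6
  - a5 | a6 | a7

a1=T; a2=T; a3=F; a4=T; a5=F; a6=F; a7=T; a8=T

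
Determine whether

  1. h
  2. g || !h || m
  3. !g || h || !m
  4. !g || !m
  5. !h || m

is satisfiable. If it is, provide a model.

m=T, g=F, h=T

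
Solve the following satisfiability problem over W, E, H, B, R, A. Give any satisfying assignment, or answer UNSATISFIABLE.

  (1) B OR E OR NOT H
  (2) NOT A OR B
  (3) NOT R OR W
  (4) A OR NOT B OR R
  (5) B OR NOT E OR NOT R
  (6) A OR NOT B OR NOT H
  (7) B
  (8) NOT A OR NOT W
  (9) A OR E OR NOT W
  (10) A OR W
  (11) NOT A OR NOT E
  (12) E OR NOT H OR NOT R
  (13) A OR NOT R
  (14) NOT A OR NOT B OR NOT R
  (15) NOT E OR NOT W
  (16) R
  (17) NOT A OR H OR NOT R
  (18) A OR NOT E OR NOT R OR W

Case B = True:
  (R) forces R = True.
  (NOT R OR W) forces W = True.
  (NOT A OR NOT W) forces A = False.
  Clause (A OR NOT R) is falsified — contradiction.
Case B = False:
  Clause (B) is falsified — contradiction.
Both cases fail, so the formula is unsatisfiable.

UNSATISFIABLE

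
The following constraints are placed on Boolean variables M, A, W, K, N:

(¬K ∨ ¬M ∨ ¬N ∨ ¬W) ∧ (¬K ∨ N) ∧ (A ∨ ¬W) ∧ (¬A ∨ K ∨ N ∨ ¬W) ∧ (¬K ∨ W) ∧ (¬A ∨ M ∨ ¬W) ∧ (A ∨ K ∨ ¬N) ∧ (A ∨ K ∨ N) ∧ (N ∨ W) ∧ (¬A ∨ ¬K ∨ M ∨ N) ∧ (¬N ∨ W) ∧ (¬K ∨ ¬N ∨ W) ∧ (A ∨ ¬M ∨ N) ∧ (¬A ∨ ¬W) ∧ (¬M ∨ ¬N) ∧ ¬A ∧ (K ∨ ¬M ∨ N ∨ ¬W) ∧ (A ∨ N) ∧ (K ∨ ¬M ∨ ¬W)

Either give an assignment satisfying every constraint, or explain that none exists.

Case A = True:
  Clause (¬A) is falsified — contradiction.
Case A = False:
  (A ∨ ¬W) forces W = False.
  (¬K ∨ W) forces K = False.
  (A ∨ K ∨ ¬N) forces N = False.
  Clause (A ∨ K ∨ N) is falsified — contradiction.
Both cases fail, so the formula is unsatisfiable.

Unsatisfiable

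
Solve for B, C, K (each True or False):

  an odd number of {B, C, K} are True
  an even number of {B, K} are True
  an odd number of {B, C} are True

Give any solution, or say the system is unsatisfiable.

B: False, C: True, K: False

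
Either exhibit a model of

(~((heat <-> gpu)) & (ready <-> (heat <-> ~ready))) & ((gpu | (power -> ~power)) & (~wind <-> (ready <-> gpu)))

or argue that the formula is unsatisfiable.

wind = False, gpu = True, heat = False, power = False, ready = True

  ~((heat <-> gpu)) & (ready <-> (heat <-> ~ready)) = True
    ~((heat <-> gpu)) = True
      heat <-> gpu = False
    ready <-> (heat <-> ~ready) = True
      heat <-> ~ready = True
        ~ready = False
  (gpu | (power -> ~power)) & (~wind <-> (ready <-> gpu)) = True
    gpu | (power -> ~power) = True
      power -> ~power = True
        ~power = True
    ~wind <-> (ready <-> gpu) = True
      ~wind = True
      ready <-> gpu = True
Both conjuncts True, so the formula holds.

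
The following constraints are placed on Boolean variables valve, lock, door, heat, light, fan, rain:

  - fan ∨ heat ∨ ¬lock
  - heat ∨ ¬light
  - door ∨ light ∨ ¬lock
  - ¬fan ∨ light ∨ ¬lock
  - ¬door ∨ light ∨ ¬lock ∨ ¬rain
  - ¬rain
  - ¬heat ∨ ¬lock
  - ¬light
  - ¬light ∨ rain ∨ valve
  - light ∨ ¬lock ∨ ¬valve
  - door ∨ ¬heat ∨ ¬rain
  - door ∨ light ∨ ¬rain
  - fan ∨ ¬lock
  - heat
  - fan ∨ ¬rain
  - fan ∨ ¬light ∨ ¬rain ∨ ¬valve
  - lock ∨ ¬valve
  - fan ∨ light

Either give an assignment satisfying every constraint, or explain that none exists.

Unit clause (¬rain) forces rain = False.
Unit clause (¬light) forces light = False.
Unit clause (heat) forces heat = True.
In (fan ∨ light) only fan is left, so fan = True.
In (¬fan ∨ light ∨ ¬lock) only ¬lock is left, so lock = False.
In (lock ∨ ¬valve) only ¬valve is left, so valve = False.
Set door = False.
All clauses satisfied.

valve = False, lock = False, door = False, heat = True, light = False, fan = True, rain = False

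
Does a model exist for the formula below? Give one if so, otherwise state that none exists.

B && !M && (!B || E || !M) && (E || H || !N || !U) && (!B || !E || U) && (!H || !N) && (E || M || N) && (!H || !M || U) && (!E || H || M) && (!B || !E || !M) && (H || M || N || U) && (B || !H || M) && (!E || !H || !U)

B = True, E = False, M = False, U = False, H = False, N = True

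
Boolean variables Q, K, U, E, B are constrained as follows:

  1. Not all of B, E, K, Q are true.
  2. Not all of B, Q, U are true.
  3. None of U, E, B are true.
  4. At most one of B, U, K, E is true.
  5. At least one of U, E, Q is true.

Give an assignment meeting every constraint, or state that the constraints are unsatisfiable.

Q: True, K: True, U: False, E: False, B: False

  (1) {B, E, K, Q}: 2/4 true — not all ✓
  (2) {B, Q, U}: 1/3 true — not all ✓
  (3) {U, E, B}: 0 true — none ✓
  (4) {B, U, K, E}: 1 true — at most one ✓
  (5) {U, E, Q}: 1 true — at least one ✓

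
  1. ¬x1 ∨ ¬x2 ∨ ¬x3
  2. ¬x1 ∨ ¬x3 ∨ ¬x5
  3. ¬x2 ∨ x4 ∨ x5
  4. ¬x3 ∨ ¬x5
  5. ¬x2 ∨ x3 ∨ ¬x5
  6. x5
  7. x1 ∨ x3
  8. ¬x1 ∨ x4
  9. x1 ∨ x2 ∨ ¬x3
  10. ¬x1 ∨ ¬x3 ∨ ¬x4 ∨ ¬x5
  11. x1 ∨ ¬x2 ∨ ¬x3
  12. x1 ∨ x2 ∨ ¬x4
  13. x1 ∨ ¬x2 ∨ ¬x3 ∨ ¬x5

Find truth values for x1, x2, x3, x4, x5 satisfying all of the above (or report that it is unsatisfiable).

Unit clause (x5) forces x5 = True.
In (¬x3 ∨ ¬x5) only ¬x3 is left, so x3 = False.
In (¬x2 ∨ x3 ∨ ¬x5) only ¬x2 is left, so x2 = False.
In (x1 ∨ x3) only x1 is left, so x1 = True.
In (¬x1 ∨ x4) only x4 is left, so x4 = True.
All clauses satisfied.

x1 = True; x2 = False; x3 = False; x4 = True; x5 = True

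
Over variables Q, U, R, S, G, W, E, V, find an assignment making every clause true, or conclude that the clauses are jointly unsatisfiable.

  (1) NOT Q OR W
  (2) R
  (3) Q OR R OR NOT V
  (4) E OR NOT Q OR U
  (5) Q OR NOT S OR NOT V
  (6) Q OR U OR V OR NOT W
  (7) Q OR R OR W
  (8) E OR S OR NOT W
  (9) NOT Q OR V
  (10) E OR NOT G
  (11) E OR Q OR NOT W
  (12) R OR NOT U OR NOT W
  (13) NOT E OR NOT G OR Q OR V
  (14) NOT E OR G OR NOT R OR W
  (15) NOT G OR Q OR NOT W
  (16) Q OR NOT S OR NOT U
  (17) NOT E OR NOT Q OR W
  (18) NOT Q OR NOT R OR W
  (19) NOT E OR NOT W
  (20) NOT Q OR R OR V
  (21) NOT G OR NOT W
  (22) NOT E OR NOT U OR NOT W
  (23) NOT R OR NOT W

Q = False; U = True; R = True; S = False; G = True; W = False; E = True; V = True

Unit clause (R) forces R = True.
In (NOT R OR NOT W) only NOT W is left, so W = False.
In (NOT Q OR W) only NOT Q is left, so Q = False.
Set U = True.
  then (Q OR NOT S OR NOT U) forces S = False.
Set G = True.
  then (E OR NOT G) forces E = True.
  then (NOT E OR NOT G OR Q OR V) forces V = True.
All clauses satisfied.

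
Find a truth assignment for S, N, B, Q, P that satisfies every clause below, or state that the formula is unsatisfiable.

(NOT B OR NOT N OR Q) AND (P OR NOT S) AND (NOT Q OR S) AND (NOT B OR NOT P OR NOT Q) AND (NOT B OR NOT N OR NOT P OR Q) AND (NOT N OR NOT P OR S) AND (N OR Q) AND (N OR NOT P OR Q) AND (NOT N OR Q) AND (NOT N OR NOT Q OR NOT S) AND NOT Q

Case Q = True:
  Clause (NOT Q) is falsified — contradiction.
Case Q = False:
  (N OR Q) forces N = True.
  Clause (NOT N OR Q) is falsified — contradiction.
Both cases fail, so the formula is unsatisfiable.

The formula is unsatisfiable.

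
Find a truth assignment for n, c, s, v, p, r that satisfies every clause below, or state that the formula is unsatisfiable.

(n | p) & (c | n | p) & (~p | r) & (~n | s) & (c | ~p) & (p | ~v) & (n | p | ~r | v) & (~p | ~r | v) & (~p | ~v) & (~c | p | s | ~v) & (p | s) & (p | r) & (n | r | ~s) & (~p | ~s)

Try n = False:
  (n | p) forces p = True.
  (~p | r) forces r = True.
  (c | ~p) forces c = True.
  (~p | ~r | v) forces v = True.
  clause (~p | ~v) is falsified — backtrack.
So n = True.
  then (~n | s) forces s = True.
  then (~p | ~s) forces p = False.
  then (p | ~v) forces v = False.
  then (p | r) forces r = True.
Set c = True.
All clauses satisfied.

n=T, c=T, s=T, v=F, p=F, r=T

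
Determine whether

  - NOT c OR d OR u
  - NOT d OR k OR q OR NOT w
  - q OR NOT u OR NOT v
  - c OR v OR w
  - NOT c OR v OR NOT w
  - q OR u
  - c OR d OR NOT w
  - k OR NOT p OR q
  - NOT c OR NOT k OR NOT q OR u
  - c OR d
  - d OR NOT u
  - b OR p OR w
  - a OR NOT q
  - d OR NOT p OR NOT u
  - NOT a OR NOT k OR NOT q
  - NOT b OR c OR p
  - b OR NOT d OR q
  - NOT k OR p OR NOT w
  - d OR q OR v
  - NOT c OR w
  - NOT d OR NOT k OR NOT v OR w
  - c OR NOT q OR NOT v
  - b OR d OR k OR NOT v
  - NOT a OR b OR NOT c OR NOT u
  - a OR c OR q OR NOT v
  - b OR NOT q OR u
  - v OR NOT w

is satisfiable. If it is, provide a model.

d = True, p = False, k = False, v = True, a = True, b = True, w = True, q = True, u = False, c = True

Try d = False:
  (c OR d) forces c = True.
  (NOT c OR d OR u) forces u = True.
  clause (d OR NOT u) is falsified — backtrack.
So d = True.
Set p = False.
Try k = True:
  (NOT k OR p OR NOT w) forces w = False.
  (b OR p OR w) forces b = True.
  (NOT b OR c OR p) forces c = True.
  clause (NOT c OR w) is falsified — backtrack.
So k = False.
Set v = True.
Try a = False:
  (a OR NOT q) forces q = False.
  (NOT d OR k OR q OR NOT w) forces w = False.
  (q OR NOT u OR NOT v) forces u = False.
  clause (q OR u) is falsified — backtrack.
So a = True.
Try b = False:
  (b OR p OR w) forces w = True.
  (NOT d OR k OR q OR NOT w) forces q = True.
  (c OR NOT q OR NOT v) forces c = True.
  (NOT a OR b OR NOT c OR NOT u) forces u = False.
  clause (b OR NOT q OR u) is falsified — backtrack.
So b = True.
  then (NOT b OR c OR p) forces c = True.
  then (NOT c OR w) forces w = True.
  then (NOT d OR k OR q OR NOT w) forces q = True.
Set u = False.
All clauses satisfied.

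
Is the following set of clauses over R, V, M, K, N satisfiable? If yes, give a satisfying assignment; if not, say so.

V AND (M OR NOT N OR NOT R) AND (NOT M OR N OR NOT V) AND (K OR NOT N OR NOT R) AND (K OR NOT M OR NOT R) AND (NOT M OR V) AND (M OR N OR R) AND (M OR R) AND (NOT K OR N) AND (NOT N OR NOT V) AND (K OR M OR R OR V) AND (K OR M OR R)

Unit clause (V) forces V = True.
In (NOT N OR NOT V) only NOT N is left, so N = False.
In (NOT M OR N OR NOT V) only NOT M is left, so M = False.
In (M OR N OR R) only R is left, so R = True.
In (NOT K OR N) only NOT K is left, so K = False.
All clauses satisfied.

R = True; V = True; M = False; K = False; N = False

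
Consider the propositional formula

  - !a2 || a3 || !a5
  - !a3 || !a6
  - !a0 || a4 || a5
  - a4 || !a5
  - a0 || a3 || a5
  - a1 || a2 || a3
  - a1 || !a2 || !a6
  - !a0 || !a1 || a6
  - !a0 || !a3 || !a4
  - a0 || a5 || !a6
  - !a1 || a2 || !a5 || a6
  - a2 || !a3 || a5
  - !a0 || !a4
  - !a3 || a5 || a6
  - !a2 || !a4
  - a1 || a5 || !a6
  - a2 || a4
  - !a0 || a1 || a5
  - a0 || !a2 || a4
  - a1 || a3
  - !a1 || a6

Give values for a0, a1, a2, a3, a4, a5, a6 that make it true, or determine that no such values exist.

Try a0 = True:
  (!a0 || !a4) forces a4 = False.
  (!a0 || a4 || a5) forces a5 = True.
  clause (a4 || !a5) is falsified — backtrack.
So a0 = False.
Set a1 = True.
  then (!a1 || a6) forces a6 = True.
  then (!a3 || !a6) forces a3 = False.
  then (a0 || a3 || a5) forces a5 = True.
  then (!a2 || a3 || !a5) forces a2 = False.
  then (a4 || !a5) forces a4 = True.
All clauses satisfied.

a0 = False; a1 = True; a2 = False; a3 = False; a4 = True; a5 = True; a6 = True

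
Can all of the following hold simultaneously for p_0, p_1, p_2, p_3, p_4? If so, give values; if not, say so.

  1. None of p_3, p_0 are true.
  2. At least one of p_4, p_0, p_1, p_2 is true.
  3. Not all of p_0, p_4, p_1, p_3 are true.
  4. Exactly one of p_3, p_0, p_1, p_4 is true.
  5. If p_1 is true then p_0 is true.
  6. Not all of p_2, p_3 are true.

p_0: False, p_1: False, p_2: True, p_3: False, p_4: True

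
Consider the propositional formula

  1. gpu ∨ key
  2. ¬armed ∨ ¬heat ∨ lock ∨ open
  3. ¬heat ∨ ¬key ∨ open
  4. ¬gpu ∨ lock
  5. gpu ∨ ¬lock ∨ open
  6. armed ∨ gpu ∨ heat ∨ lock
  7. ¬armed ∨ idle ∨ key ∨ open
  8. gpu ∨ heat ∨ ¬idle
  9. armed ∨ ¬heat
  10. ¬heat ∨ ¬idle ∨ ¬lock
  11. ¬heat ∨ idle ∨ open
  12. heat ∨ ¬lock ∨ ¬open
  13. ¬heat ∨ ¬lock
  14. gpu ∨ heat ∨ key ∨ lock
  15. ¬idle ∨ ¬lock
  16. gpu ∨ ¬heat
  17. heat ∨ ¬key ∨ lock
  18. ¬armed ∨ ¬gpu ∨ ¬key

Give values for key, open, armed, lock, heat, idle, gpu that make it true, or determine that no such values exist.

Set key = True.
Set open = False.
  then (¬heat ∨ ¬key ∨ open) forces heat = False.
  then (heat ∨ ¬key ∨ lock) forces lock = True.
  then (gpu ∨ ¬lock ∨ open) forces gpu = True.
  then (¬idle ∨ ¬lock) forces idle = False.
  then (¬armed ∨ ¬gpu ∨ ¬key) forces armed = False.
All clauses satisfied.

key = True, open = False, armed = False, lock = True, heat = False, idle = False, gpu = True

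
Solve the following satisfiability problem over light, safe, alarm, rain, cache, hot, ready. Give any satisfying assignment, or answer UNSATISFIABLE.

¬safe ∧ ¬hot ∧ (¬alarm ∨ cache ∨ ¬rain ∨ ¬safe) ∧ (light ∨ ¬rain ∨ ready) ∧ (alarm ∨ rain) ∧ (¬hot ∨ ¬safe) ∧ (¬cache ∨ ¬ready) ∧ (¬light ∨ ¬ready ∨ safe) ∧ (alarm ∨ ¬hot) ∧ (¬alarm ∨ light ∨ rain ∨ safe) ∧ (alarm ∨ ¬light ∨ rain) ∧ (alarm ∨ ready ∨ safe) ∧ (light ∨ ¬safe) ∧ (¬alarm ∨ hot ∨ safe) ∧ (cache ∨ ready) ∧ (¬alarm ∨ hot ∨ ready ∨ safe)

Unit clause (¬safe) forces safe = False.
Unit clause (¬hot) forces hot = False.
In (¬alarm ∨ hot ∨ safe) only ¬alarm is left, so alarm = False.
In (alarm ∨ rain) only rain is left, so rain = True.
In (alarm ∨ ready ∨ safe) only ready is left, so ready = True.
In (¬cache ∨ ¬ready) only ¬cache is left, so cache = False.
In (¬light ∨ ¬ready ∨ safe) only ¬light is left, so light = False.
All clauses satisfied.

light=F, safe=F, alarm=F, rain=T, cache=F, hot=F, ready=T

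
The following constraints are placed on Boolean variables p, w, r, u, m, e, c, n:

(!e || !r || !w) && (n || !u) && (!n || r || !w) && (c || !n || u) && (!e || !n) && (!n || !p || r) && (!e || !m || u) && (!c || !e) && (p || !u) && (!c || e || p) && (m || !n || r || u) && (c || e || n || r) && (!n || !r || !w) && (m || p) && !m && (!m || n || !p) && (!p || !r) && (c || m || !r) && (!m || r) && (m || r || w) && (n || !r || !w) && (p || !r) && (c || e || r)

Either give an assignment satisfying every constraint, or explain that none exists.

p = True, w = True, r = False, u = False, m = False, e = False, c = True, n = False

Unit clause (!m) forces m = False.
In (m || p) only p is left, so p = True.
In (!p || !r) only !r is left, so r = False.
In (m || r || w) only w is left, so w = True.
In (!n || r || !w) only !n is left, so n = False.
In (n || !u) only !u is left, so u = False.
Set e = False.
  then (c || e || n || r) forces c = True.
All clauses satisfied.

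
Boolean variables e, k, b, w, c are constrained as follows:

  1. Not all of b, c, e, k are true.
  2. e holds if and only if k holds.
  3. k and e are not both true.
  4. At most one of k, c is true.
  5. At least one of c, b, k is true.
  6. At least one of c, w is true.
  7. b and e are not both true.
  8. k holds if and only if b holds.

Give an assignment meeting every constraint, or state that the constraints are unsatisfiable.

e: False, k: False, b: False, w: False, c: True

  (1) {b, c, e, k}: 1/4 true — not all ✓
  (2) e=F, k=F — same ✓
  (3) k=F, e=F — not both ✓
  (4) {k, c}: 1 true — at most one ✓
  (5) {c, b, k}: 1 true — at least one ✓
  (6) {c, w}: 1 true — at least one ✓
  (7) b=F, e=F — not both ✓
  (8) k=F, b=F — same ✓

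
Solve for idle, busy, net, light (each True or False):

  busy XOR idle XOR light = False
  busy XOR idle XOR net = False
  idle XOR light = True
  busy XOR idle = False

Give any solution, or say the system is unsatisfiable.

idle = True, busy = True, net = False, light = False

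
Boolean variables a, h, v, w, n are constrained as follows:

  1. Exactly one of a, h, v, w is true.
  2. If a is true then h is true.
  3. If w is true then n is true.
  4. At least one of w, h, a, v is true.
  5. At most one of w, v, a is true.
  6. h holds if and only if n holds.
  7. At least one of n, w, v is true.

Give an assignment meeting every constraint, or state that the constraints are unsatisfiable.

a = False; h = True; v = False; w = False; n = True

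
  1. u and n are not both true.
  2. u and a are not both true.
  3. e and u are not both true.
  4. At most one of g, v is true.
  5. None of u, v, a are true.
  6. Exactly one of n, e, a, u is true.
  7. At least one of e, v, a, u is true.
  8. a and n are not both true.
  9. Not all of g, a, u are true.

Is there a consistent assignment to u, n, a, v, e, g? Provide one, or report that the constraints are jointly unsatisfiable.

u = False, n = False, a = False, v = False, e = True, g = True

  (1) u=F, n=F — not both ✓
  (2) u=F, a=F — not both ✓
  (3) e=T, u=F — not both ✓
  (4) {g, v}: 1 true — at most one ✓
  (5) {u, v, a}: 0 true — none ✓
  (6) {n, e, a, u}: 1 true — exactly one ✓
  (7) {e, v, a, u}: 1 true — at least one ✓
  (8) a=F, n=F — not both ✓
  (9) {g, a, u}: 1/3 true — not all ✓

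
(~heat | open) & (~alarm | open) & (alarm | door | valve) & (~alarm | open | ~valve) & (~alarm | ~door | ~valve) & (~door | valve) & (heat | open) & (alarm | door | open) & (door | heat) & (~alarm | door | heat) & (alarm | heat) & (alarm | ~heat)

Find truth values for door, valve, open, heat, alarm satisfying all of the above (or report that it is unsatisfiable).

door=F; valve=T; open=T; heat=T; alarm=T

Try door = True:
  (~door | valve) forces valve = True.
  (~alarm | ~door | ~valve) forces alarm = False.
  (alarm | heat) forces heat = True.
  clause (alarm | ~heat) is falsified — backtrack.
So door = False.
  then (door | heat) forces heat = True.
  then (alarm | ~heat) forces alarm = True.
  then (~heat | open) forces open = True.
Set valve = True.
All clauses satisfied.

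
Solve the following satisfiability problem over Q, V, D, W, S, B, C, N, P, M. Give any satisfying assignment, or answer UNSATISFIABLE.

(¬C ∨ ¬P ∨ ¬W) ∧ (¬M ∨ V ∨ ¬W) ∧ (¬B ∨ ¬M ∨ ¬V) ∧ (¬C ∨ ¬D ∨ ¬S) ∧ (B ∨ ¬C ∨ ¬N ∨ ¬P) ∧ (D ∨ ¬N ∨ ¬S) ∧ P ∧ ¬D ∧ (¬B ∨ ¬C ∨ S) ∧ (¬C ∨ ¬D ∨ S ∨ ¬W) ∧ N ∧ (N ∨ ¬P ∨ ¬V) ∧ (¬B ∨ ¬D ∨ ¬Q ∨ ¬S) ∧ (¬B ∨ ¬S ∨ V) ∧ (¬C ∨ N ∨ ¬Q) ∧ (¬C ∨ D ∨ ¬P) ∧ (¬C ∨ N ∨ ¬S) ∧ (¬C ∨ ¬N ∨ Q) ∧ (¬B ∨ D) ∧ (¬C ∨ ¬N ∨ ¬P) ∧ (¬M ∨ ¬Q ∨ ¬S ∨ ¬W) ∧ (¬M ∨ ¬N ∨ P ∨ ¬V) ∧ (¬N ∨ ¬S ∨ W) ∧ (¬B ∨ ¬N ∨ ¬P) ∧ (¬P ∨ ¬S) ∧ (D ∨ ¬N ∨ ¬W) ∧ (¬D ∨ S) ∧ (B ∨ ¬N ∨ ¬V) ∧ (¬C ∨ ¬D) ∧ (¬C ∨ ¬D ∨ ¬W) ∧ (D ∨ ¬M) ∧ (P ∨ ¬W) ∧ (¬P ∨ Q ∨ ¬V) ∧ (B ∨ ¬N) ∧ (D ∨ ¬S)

No satisfying assignment exists.

Case D = True:
  Clause (¬D) is falsified — contradiction.
Case D = False:
  (P) forces P = True.
  (N) forces N = True.
  (D ∨ ¬N ∨ ¬S) forces S = False.
  (¬C ∨ D ∨ ¬P) forces C = False.
  (¬B ∨ D) forces B = False.
  Clause (B ∨ ¬N) is falsified — contradiction.
Both cases fail, so the formula is unsatisfiable.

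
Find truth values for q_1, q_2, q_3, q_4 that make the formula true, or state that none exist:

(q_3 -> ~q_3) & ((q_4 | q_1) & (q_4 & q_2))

q_1 = False, q_2 = True, q_3 = False, q_4 = True

  q_3 -> ~q_3 = True
    ~q_3 = True
  (q_4 | q_1) & (q_4 & q_2) = True
    q_4 | q_1 = True
    q_4 & q_2 = True
Both conjuncts True, so the formula holds.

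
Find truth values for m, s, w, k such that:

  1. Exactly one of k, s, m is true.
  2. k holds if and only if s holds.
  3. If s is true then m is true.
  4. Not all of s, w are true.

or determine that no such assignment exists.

m = True, s = False, w = False, k = False

  (1) {k, s, m}: 1 true — exactly one ✓
  (2) k=F, s=F — same ✓
  (3) s=F ⇒ m: vacuous ✓
  (4) {s, w}: 0/2 true — not all ✓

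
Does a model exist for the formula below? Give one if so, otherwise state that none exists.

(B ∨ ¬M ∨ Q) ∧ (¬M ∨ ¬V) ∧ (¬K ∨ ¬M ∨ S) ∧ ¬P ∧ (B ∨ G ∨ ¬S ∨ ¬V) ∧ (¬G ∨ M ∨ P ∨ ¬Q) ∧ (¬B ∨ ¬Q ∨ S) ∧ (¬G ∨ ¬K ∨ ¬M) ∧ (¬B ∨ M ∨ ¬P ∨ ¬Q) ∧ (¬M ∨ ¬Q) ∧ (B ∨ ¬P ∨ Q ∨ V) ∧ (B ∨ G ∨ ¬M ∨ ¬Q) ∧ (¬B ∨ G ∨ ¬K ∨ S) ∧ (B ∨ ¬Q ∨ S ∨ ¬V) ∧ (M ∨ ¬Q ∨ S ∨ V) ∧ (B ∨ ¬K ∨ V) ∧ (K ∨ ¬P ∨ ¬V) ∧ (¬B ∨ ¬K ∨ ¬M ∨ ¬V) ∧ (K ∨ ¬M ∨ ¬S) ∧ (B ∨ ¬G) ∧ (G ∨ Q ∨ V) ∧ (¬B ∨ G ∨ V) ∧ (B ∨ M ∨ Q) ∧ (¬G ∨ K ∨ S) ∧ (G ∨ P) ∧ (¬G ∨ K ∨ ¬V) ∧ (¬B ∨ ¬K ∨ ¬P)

Unit clause (¬P) forces P = False.
In (G ∨ P) only G is left, so G = True.
In (B ∨ ¬G) only B is left, so B = True.
Set S = True.
Try M = True:
  (¬M ∨ ¬V) forces V = False.
  (¬G ∨ ¬K ∨ ¬M) forces K = False.
  clause (K ∨ ¬M ∨ ¬S) is falsified — backtrack.
So M = False.
  then (¬G ∨ M ∨ P ∨ ¬Q) forces Q = False.
Set V = False.
Set K = True.
All clauses satisfied.

S = True; M = False; P = False; V = False; Q = False; B = True; G = True; K = True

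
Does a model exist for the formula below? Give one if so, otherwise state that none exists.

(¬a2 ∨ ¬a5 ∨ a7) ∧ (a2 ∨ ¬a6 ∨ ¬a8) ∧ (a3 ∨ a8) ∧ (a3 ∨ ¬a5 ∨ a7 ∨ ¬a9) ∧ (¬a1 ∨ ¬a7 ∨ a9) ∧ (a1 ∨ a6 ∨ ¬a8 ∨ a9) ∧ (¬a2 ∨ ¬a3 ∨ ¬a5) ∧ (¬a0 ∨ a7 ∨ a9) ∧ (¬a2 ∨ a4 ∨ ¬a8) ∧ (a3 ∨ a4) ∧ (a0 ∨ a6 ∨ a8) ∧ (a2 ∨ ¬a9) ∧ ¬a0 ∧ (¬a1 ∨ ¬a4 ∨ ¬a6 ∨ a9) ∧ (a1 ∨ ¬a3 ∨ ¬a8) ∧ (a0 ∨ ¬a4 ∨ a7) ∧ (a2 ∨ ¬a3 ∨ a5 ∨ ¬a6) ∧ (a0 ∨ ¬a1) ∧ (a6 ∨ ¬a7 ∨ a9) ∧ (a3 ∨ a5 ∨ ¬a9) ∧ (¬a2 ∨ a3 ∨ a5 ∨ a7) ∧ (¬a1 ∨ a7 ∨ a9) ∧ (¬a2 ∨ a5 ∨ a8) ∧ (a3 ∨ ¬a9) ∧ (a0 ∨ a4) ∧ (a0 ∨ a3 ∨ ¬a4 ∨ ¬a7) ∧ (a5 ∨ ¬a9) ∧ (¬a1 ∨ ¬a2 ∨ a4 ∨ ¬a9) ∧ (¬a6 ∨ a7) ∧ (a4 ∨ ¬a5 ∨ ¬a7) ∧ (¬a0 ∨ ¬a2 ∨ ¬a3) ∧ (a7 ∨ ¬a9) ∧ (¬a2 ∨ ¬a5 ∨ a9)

Unit clause (¬a0) forces a0 = False.
In (a0 ∨ ¬a1) only ¬a1 is left, so a1 = False.
In (a0 ∨ a4) only a4 is left, so a4 = True.
In (a0 ∨ ¬a4 ∨ a7) only a7 is left, so a7 = True.
In (a0 ∨ a3 ∨ ¬a4 ∨ ¬a7) only a3 is left, so a3 = True.
In (a1 ∨ ¬a3 ∨ ¬a8) only ¬a8 is left, so a8 = False.
In (a0 ∨ a6 ∨ a8) only a6 is left, so a6 = True.
Try a2 = True:
  (¬a2 ∨ ¬a3 ∨ ¬a5) forces a5 = False.
  clause (¬a2 ∨ a5 ∨ a8) is falsified — backtrack.
So a2 = False.
  then (a2 ∨ ¬a9) forces a9 = False.
  then (a2 ∨ ¬a3 ∨ a5 ∨ ¬a6) forces a5 = True.
All clauses satisfied.

a0=F, a1=F, a2=F, a3=T, a4=T, a5=T, a6=T, a7=T, a8=F, a9=F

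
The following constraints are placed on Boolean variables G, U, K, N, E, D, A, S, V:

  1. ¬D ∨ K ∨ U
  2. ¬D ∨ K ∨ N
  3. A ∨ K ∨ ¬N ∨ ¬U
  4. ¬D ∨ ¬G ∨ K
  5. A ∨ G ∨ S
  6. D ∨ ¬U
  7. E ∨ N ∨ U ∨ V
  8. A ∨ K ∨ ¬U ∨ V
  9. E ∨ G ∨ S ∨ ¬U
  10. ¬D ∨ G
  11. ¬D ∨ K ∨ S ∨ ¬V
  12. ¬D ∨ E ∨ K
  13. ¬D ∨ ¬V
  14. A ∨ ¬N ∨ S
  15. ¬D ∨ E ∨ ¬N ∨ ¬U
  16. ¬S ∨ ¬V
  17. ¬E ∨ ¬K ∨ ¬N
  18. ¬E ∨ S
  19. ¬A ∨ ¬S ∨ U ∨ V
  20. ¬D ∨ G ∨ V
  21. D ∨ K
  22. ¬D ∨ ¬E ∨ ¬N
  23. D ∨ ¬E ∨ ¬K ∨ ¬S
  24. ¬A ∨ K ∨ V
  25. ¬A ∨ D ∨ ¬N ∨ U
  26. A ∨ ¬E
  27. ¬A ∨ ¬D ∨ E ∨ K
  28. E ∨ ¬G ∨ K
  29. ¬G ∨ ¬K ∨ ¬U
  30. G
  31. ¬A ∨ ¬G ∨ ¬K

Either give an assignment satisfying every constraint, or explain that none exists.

G=T, U=F, K=T, N=T, E=F, D=T, A=F, S=T, V=F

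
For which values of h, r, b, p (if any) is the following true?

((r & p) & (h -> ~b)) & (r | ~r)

h=T, r=T, b=F, p=T

  (r & p) & (h -> ~b) = True
    r & p = True
    h -> ~b = True
      ~b = True
  r | ~r = True
    ~r = False
Both conjuncts True, so the formula holds.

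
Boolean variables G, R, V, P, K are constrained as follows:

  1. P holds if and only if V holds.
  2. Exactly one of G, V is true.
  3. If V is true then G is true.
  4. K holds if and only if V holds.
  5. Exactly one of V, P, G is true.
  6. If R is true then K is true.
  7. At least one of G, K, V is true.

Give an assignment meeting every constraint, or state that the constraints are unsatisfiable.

G = True; R = False; V = False; P = False; K = False

  (1) P=F, V=F — same ✓
  (2) {G, V}: 1 true — exactly one ✓
  (3) V=F ⇒ G: vacuous ✓
  (4) K=F, V=F — same ✓
  (5) {V, P, G}: 1 true — exactly one ✓
  (6) R=F ⇒ K: vacuous ✓
  (7) {G, K, V}: 1 true — at least one ✓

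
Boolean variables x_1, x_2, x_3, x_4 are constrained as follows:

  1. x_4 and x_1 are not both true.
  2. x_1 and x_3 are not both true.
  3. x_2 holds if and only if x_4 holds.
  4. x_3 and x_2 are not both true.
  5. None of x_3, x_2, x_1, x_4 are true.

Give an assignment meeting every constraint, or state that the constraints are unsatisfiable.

x_1: False, x_2: False, x_3: False, x_4: False

  (1) x_4=F, x_1=F — not both ✓
  (2) x_1=F, x_3=F — not both ✓
  (3) x_2=F, x_4=F — same ✓
  (4) x_3=F, x_2=F — not both ✓
  (5) {x_3, x_2, x_1, x_4}: 0 true — none ✓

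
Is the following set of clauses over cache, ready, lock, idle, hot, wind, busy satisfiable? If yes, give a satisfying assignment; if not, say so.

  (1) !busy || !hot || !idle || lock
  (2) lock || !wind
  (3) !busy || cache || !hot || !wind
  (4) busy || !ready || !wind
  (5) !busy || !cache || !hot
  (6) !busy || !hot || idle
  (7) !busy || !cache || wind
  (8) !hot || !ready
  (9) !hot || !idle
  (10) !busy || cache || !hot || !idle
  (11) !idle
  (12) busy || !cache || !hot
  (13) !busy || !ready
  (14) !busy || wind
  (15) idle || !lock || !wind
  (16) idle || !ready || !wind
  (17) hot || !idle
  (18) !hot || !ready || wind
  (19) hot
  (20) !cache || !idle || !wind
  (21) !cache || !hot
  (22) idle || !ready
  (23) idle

Case idle = True:
  Clause (!idle) is falsified — contradiction.
Case idle = False:
  Clause (idle) is falsified — contradiction.
Both cases fail, so the formula is unsatisfiable.

UNSATISFIABLE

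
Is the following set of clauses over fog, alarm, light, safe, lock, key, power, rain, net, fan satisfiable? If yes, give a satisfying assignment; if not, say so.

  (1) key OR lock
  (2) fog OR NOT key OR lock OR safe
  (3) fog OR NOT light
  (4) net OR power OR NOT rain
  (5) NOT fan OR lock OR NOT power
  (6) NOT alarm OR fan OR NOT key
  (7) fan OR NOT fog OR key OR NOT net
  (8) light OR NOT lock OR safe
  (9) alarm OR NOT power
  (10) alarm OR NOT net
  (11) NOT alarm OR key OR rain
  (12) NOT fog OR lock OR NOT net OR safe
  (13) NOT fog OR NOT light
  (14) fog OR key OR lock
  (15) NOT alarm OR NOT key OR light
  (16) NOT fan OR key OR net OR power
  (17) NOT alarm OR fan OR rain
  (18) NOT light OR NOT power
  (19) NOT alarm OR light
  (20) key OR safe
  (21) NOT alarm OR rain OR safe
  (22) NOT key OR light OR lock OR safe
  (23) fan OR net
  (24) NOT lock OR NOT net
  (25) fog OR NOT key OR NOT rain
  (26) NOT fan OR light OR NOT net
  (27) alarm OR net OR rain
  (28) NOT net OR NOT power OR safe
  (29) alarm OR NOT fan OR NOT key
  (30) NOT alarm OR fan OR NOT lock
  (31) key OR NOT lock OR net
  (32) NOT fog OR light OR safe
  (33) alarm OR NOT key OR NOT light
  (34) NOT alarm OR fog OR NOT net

Case alarm = True:
  (NOT alarm OR light) forces light = True.
  (fog OR NOT light) forces fog = True.
  Clause (NOT fog OR NOT light) is falsified — contradiction.
Case alarm = False:
  (alarm OR NOT power) forces power = False.
  (alarm OR NOT net) forces net = False.
  (net OR power OR NOT rain) forces rain = False.
  Clause (alarm OR net OR rain) is falsified — contradiction.
Both cases fail, so the formula is unsatisfiable.

The formula is unsatisfiable.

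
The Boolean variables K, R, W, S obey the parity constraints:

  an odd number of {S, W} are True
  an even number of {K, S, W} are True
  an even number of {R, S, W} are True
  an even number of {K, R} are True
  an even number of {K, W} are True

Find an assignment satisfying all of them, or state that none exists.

K = True; R = True; W = True; S = False

{S, W}: 1 true → odd ✓
{K, S, W}: 2 true → even ✓
{R, S, W}: 2 true → even ✓
{K, R}: 2 true → even ✓
{K, W}: 2 true → even ✓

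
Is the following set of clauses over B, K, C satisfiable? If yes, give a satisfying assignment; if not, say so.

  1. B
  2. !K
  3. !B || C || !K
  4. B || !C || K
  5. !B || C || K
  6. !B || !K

B: True, K: False, C: True

Unit clause (B) forces B = True.
Unit clause (!K) forces K = False.
In (!B || C || K) only C is left, so C = True.
Check each clause:
  (B): B holds.
  (!K): !K holds.
  (!B || C || !K): C holds.
  (B || !C || K): B holds.
  (!B || C || K): C holds.
  (!B || !K): !K holds.
All clauses satisfied.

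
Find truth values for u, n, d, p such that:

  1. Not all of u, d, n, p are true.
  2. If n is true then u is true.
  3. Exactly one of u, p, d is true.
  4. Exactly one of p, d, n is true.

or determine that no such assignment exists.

u = False, n = False, d = False, p = True

  (1) {u, d, n, p}: 1/4 true — not all ✓
  (2) n=F ⇒ u: vacuous ✓
  (3) {u, p, d}: 1 true — exactly one ✓
  (4) {p, d, n}: 1 true — exactly one ✓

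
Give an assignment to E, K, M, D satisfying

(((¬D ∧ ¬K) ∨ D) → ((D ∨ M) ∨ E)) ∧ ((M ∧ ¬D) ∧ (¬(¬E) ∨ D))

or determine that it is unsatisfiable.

E = True, K = False, M = True, D = False

  ((¬D ∧ ¬K) ∨ D) → ((D ∨ M) ∨ E) = True
    (¬D ∧ ¬K) ∨ D = True
      ¬D ∧ ¬K = True
        ¬D = True
        ¬K = True
    (D ∨ M) ∨ E = True
      D ∨ M = True
  (M ∧ ¬D) ∧ (¬(¬E) ∨ D) = True
    M ∧ ¬D = True
      ¬D = True
    ¬(¬E) ∨ D = True
      ¬(¬E) = True
        ¬E = False
Both conjuncts True, so the formula holds.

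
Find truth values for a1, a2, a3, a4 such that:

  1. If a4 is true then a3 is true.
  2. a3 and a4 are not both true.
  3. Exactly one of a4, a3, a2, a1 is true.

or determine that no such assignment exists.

a1 = True, a2 = False, a3 = False, a4 = False

  (1) a4=F ⇒ a3: vacuous ✓
  (2) a3=F, a4=F — not both ✓
  (3) {a4, a3, a2, a1}: 1 true — exactly one ✓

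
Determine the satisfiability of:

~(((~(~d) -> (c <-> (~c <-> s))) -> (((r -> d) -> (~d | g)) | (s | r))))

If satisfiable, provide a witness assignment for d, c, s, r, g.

d=T, c=F, s=F, r=F, g=F

  ~(((~(~d) -> (c <-> (~c <-> s))) -> (((r -> d) -> (~d | g)) | (s | r)))) = True
    (~(~d) -> (c <-> (~c <-> s))) -> (((r -> d) -> (~d | g)) | (s | r)) = False
      ~(~d) -> (c <-> (~c <-> s)) = True
        ~(~d) = True
          ~d = False
        c <-> (~c <-> s) = True
          ~c <-> s = False
            ~c = True
      ((r -> d) -> (~d | g)) | (s | r) = False
        (r -> d) -> (~d | g) = False
          r -> d = True
          ~d | g = False
            ~d = False
        s | r = False
The formula evaluates to True.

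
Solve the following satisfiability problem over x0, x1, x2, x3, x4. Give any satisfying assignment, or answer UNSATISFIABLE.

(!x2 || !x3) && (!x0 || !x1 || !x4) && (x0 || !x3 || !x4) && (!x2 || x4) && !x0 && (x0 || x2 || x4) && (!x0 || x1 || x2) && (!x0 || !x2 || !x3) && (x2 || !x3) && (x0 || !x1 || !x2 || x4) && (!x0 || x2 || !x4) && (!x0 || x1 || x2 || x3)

Unit clause (!x0) forces x0 = False.
Set x1 = True.
Set x2 = True.
  then (!x2 || !x3) forces x3 = False.
  then (!x2 || x4) forces x4 = True.
All clauses satisfied.

x0 = False, x1 = True, x2 = True, x3 = False, x4 = True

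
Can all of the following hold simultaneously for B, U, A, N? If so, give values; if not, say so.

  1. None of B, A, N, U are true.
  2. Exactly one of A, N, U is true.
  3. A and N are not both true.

UNSATISFIABLE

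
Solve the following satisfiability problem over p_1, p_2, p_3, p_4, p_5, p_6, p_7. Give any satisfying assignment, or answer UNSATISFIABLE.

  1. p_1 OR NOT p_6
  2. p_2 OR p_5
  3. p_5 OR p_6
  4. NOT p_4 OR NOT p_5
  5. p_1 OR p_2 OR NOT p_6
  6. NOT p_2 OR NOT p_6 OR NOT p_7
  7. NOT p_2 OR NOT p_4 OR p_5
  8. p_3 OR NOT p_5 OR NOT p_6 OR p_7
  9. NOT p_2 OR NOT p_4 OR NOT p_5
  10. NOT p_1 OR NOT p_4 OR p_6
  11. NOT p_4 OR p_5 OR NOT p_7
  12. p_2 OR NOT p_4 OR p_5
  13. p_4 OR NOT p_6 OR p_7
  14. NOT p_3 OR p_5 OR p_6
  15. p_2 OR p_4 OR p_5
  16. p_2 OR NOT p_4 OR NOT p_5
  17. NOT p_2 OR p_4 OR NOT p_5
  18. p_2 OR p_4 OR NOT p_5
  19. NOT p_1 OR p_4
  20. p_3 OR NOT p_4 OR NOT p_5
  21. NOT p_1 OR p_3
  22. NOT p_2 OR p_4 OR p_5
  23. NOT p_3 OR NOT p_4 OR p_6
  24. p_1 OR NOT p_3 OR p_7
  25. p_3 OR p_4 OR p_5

Unsatisfiable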